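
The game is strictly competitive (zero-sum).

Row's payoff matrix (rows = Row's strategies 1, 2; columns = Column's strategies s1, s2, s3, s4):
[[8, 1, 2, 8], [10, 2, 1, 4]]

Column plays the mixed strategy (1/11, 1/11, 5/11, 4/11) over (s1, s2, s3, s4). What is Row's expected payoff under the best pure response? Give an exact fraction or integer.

51/11

1: (8)·(1/11) + (1)·(1/11) + (2)·(5/11) + (8)·(4/11) = 51/11.
2: (10)·(1/11) + (2)·(1/11) + (1)·(5/11) + (4)·(4/11) = 3.
The best pure response is 1 with expected payoff 51/11.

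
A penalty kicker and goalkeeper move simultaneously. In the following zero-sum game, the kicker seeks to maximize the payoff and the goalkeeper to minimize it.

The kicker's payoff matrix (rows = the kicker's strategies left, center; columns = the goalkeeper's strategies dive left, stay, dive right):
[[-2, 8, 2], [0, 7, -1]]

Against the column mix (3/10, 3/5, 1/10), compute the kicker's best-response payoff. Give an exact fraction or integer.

22/5

left: (-2)·(3/10) + (8)·(3/5) + (2)·(1/10) = 22/5.
center: (0)·(3/10) + (7)·(3/5) + (-1)·(1/10) = 41/10.
The best pure response is left with expected payoff 22/5.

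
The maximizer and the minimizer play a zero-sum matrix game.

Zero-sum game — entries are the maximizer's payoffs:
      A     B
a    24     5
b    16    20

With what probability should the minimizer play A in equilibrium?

15/23

Row minima are 5 and 16, so the maximizer's maximin is 16; column maxima are 24 and 20, so the minimizer's minimax is 20. These differ, so the equilibrium is in mixed strategies.
Let the minimizer play A with probability q. The maximizer is indifferent when 24q + 5(1−q) = 16q + 20(1−q), giving q = 15/23.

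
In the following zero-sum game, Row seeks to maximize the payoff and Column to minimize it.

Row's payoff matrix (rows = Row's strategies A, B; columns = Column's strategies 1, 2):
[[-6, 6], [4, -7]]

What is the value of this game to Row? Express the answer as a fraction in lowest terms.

-18/23

Row minima are -6 and -7, so Row's maximin is -6; column maxima are 4 and 6, so Column's minimax is 4. These differ, so the equilibrium is in mixed strategies.
Let Row play A with probability p. Column is indifferent when −6p + 4(1−p) = 6p − 7(1−p), giving p = 11/23.
Let Column play 1 with probability q. Row is indifferent when −6q + 6(1−q) = 4q − 7(1−q), giving q = 13/23.
The value is -6·(13/23) + (6)·(10/23) = -18/23.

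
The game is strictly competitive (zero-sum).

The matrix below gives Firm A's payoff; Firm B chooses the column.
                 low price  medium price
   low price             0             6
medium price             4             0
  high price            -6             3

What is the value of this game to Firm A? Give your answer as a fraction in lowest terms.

Row high price is strictly dominated by row low price, so Firm A never plays it.
The remaining 2×2 game on (low price, medium price) × (low price, medium price) has no saddle point. Let Firm A play low price with probability p; indifference gives 4(1−p) = 6p, so p = 2/5.
Similarly Firm B's optimal q on low price is 3/5, and the value is 0·(3/5) + (6)·(2/5) = 12/5.

12/5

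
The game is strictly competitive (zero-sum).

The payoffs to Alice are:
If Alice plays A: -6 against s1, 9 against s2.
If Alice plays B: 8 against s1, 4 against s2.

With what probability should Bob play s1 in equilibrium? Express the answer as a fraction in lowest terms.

Row minima are -6 and 4, so Alice's maximin is 4; column maxima are 8 and 9, so Bob's minimax is 8. These differ, so the equilibrium is in mixed strategies.
Let Bob play s1 with probability q. Alice is indifferent when −6q + 9(1−q) = 8q + 4(1−q), giving q = 5/19.

5/19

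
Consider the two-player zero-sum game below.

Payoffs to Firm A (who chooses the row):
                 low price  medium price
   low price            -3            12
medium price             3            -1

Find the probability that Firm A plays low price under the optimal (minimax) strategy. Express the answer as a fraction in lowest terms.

Row minima are -3 and -1, so Firm A's maximin is -1; column maxima are 3 and 12, so Firm B's minimax is 3. These differ, so the equilibrium is in mixed strategies.
Let Firm A play low price with probability p. Firm B is indifferent when −3p + 3(1−p) = 12p − (1−p), giving p = 4/19.

4/19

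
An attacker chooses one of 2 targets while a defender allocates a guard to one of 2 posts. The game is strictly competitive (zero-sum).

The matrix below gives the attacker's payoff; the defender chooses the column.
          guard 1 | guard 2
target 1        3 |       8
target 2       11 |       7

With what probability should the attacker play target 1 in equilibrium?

Row minima are 3 and 7, so the attacker's maximin is 7; column maxima are 11 and 8, so the defender's minimax is 8. These differ, so the equilibrium is in mixed strategies.
Let the attacker play target 1 with probability p. The defender is indifferent when 3p + 11(1−p) = 8p + 7(1−p), giving p = 4/9.

4/9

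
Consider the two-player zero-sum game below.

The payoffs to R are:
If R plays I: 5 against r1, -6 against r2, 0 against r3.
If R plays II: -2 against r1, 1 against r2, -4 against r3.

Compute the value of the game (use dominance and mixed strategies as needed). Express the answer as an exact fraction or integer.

-24/11

Column r1 is strictly dominated by r3 for C (it gives R more in every row).
The remaining 2×2 game on (I, II) × (r2, r3) has no saddle point. Let R play I with probability p; indifference gives −6p + (1−p) = −4(1−p), so p = 5/11.
Similarly C's optimal q on r2 is 4/11, and the value is -6·(4/11) + (0)·(7/11) = -24/11.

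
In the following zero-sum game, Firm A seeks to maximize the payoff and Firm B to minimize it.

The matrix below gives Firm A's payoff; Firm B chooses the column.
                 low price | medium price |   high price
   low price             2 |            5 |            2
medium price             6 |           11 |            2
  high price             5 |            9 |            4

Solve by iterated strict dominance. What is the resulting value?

4

Row low price is strictly dominated by row high price (5>2, 9>5, 4>2); eliminate low price.
Column medium price is strictly dominated by low price for Firm B (6<11, 5<9); eliminate medium price.
Column low price is strictly dominated by high price for Firm B (2<6, 4<5); eliminate low price.
Row medium price is strictly dominated by row high price (4>2); eliminate medium price.
Only (high price, high price) remains, with payoff 4.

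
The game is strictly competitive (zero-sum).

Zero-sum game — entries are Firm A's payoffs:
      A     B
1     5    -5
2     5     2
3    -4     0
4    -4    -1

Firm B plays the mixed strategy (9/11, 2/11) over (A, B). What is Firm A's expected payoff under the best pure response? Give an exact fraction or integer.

49/11

1: (5)·(9/11) + (-5)·(2/11) = 35/11.
2: (5)·(9/11) + (2)·(2/11) = 49/11.
3: (-4)·(9/11) + (0)·(2/11) = -36/11.
4: (-4)·(9/11) + (-1)·(2/11) = -38/11.
The best pure response is 2 with expected payoff 49/11.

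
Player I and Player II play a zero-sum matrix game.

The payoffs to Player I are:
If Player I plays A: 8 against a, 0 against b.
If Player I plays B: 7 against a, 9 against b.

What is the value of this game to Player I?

36/5

Row minima are 0 and 7, so Player I's maximin is 7; column maxima are 8 and 9, so Player II's minimax is 8. These differ, so the equilibrium is in mixed strategies.
Let Player I play A with probability p. Player II is indifferent when 8p + 7(1−p) = 9(1−p), giving p = 1/5.
Let Player II play a with probability q. Player I is indifferent when 8q = 7q + 9(1−q), giving q = 9/10.
The value is 8·(9/10) + (0)·(1/10) = 36/5.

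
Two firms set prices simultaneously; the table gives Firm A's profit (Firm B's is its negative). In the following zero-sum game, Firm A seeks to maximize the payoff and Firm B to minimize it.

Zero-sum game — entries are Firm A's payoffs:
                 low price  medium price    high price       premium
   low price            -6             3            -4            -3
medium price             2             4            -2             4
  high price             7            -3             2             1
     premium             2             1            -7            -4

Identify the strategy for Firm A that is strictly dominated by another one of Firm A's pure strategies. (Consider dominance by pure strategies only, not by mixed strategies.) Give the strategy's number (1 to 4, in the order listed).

Compare low price with medium price: 2 > -6, 4 > 3, -2 > -4, 4 > -3.
So medium price strictly dominates low price for Firm A; low price is strictly dominated.

1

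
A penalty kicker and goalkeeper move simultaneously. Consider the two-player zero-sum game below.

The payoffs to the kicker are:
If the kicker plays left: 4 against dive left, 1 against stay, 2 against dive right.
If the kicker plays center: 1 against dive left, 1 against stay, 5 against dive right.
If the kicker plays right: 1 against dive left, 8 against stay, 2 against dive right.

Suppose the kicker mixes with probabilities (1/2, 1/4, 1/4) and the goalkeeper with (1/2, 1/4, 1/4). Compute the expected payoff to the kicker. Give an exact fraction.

21/8

Against (1/2, 1/4, 1/4), each row's expected payoff is left: 11/4; center: 2; right: 3.
Taking the (1/2, 1/4, 1/4)-weighted average: (1/2)·(11/4) + (1/4)·(2) + (1/4)·(3) = 21/8.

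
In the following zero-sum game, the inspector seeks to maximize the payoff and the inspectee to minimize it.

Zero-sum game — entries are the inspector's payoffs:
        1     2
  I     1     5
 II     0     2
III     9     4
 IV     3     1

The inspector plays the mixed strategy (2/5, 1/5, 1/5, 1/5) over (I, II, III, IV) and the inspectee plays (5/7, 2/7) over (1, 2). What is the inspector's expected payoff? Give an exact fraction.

Against (5/7, 2/7), each row's expected payoff is I: 15/7; II: 4/7; III: 53/7; IV: 17/7.
Taking the (2/5, 1/5, 1/5, 1/5)-weighted average: (2/5)·(15/7) + (1/5)·(4/7) + (1/5)·(53/7) + (1/5)·(17/7) = 104/35.

104/35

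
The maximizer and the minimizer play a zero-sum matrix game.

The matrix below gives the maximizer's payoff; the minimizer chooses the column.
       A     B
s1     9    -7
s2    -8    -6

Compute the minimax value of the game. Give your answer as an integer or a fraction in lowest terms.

-55/9

Row minima are -7 and -8, so the maximizer's maximin is -7; column maxima are 9 and -6, so the minimizer's minimax is -6. These differ, so the equilibrium is in mixed strategies.
Let the maximizer play s1 with probability p. The minimizer is indifferent when 9p − 8(1−p) = −7p − 6(1−p), giving p = 1/9.
Let the minimizer play A with probability q. The maximizer is indifferent when 9q − 7(1−q) = −8q − 6(1−q), giving q = 1/18.
The value is 9·(1/18) + (-7)·(17/18) = -55/9.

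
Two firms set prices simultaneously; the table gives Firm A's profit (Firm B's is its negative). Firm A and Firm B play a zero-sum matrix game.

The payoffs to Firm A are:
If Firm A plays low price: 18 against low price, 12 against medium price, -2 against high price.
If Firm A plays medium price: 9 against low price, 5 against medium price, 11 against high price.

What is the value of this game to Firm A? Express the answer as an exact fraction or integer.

Column low price is strictly dominated by medium price for Firm B (it gives Firm A more in every row).
The remaining 2×2 game on (low price, medium price) × (medium price, high price) has no saddle point. Let Firm A play low price with probability p; indifference gives 12p + 5(1−p) = −2p + 11(1−p), so p = 3/10.
Similarly Firm B's optimal q on medium price is 13/20, and the value is 12·(13/20) + (-2)·(7/20) = 71/10.

71/10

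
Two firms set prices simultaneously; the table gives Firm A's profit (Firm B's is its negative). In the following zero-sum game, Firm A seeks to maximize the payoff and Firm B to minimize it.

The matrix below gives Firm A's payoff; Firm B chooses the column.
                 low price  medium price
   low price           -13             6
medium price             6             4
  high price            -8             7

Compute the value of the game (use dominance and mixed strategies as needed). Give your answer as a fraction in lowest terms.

74/17

Row low price is strictly dominated by row high price, so Firm A never plays it.
The remaining 2×2 game on (medium price, high price) × (low price, medium price) has no saddle point. Let Firm A play medium price with probability p; indifference gives 6p − 8(1−p) = 4p + 7(1−p), so p = 15/17.
Similarly Firm B's optimal q on low price is 3/17, and the value is 6·(3/17) + (4)·(14/17) = 74/17.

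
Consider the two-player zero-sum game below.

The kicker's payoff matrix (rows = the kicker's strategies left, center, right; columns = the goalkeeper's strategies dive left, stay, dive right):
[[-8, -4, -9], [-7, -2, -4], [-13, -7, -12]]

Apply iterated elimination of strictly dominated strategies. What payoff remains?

-7

Column stay is strictly dominated by dive left for the goalkeeper (-8<-4, -7<-2, -13<-7); eliminate stay.
Row right is strictly dominated by row left (-8>-13, -9>-12); eliminate right.
Row left is strictly dominated by row center (-7>-8, -4>-9); eliminate left.
Column dive right is strictly dominated by dive left for the goalkeeper (-7<-4); eliminate dive right.
Only (center, dive left) remains, with payoff -7.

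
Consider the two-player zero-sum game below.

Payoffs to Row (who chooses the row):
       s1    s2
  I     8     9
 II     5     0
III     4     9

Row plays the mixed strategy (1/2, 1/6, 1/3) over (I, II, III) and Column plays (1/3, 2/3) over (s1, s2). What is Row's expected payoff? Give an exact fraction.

127/18

Against (1/3, 2/3), each row's expected payoff is I: 26/3; II: 5/3; III: 22/3.
Taking the (1/2, 1/6, 1/3)-weighted average: (1/2)·(26/3) + (1/6)·(5/3) + (1/3)·(22/3) = 127/18.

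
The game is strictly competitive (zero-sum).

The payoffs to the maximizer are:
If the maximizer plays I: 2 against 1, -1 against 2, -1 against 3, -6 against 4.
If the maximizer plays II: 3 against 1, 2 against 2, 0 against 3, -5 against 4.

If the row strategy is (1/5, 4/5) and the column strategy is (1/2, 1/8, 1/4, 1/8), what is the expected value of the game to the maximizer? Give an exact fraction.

7/8

Against (1/2, 1/8, 1/4, 1/8), each row's expected payoff is I: -1/8; II: 9/8.
Taking the (1/5, 4/5)-weighted average: (1/5)·(-1/8) + (4/5)·(9/8) = 7/8.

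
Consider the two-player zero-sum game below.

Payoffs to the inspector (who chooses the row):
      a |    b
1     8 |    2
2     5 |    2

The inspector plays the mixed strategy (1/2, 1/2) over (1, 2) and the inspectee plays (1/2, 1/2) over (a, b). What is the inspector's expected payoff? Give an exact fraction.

Against (1/2, 1/2), each row's expected payoff is 1: 5; 2: 7/2.
Taking the (1/2, 1/2)-weighted average: (1/2)·(5) + (1/2)·(7/2) = 17/4.

17/4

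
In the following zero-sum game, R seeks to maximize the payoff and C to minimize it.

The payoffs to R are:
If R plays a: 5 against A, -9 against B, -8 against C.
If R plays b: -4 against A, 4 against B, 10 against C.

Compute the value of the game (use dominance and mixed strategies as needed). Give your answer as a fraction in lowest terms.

-8/11

Column C is strictly dominated by B for C (it gives R more in every row).
The remaining 2×2 game on (a, b) × (A, B) has no saddle point. Let R play a with probability p; indifference gives 5p − 4(1−p) = −9p + 4(1−p), so p = 4/11.
Similarly C's optimal q on A is 13/22, and the value is 5·(13/22) + (-9)·(9/22) = -8/11.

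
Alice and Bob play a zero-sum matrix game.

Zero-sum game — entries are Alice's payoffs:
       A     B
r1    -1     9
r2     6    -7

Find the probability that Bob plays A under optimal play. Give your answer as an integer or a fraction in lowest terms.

16/23

Row minima are -1 and -7, so Alice's maximin is -1; column maxima are 6 and 9, so Bob's minimax is 6. These differ, so the equilibrium is in mixed strategies.
Let Bob play A with probability q. Alice is indifferent when −q + 9(1−q) = 6q − 7(1−q), giving q = 16/23.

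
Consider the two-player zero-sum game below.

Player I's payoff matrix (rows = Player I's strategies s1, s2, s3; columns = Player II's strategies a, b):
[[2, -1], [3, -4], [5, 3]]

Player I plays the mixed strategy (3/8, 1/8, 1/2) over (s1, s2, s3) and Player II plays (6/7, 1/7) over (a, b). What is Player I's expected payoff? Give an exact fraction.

179/56

Against (6/7, 1/7), each row's expected payoff is s1: 11/7; s2: 2; s3: 33/7.
Taking the (3/8, 1/8, 1/2)-weighted average: (3/8)·(11/7) + (1/8)·(2) + (1/2)·(33/7) = 179/56.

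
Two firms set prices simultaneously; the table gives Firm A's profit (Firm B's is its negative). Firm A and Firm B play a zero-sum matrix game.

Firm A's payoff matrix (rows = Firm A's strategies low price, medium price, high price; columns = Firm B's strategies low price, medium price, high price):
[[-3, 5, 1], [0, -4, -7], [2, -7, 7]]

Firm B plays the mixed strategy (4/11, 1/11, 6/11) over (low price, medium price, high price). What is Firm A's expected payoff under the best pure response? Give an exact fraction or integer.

low price: (-3)·(4/11) + (5)·(1/11) + (1)·(6/11) = -1/11.
medium price: (0)·(4/11) + (-4)·(1/11) + (-7)·(6/11) = -46/11.
high price: (2)·(4/11) + (-7)·(1/11) + (7)·(6/11) = 43/11.
The best pure response is high price with expected payoff 43/11.

43/11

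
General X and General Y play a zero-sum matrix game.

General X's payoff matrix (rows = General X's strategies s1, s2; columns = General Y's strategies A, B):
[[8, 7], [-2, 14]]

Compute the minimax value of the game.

Row minima are 7 and -2, so General X's maximin is 7; column maxima are 8 and 14, so General Y's minimax is 8. These differ, so the equilibrium is in mixed strategies.
Let General X play s1 with probability p. General Y is indifferent when 8p − 2(1−p) = 7p + 14(1−p), giving p = 16/17.
Let General Y play A with probability q. General X is indifferent when 8q + 7(1−q) = −2q + 14(1−q), giving q = 7/17.
The value is 8·(7/17) + (7)·(10/17) = 126/17.

126/17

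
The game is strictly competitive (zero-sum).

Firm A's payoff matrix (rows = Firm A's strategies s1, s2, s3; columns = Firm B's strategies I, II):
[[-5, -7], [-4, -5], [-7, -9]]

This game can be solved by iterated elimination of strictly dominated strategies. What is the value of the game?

Column I is strictly dominated by II for Firm B (-7<-5, -5<-4, -9<-7); eliminate I.
Row s3 is strictly dominated by row s1 (-7>-9); eliminate s3.
Row s1 is strictly dominated by row s2 (-5>-7); eliminate s1.
Only (s2, II) remains, with payoff -5.

-5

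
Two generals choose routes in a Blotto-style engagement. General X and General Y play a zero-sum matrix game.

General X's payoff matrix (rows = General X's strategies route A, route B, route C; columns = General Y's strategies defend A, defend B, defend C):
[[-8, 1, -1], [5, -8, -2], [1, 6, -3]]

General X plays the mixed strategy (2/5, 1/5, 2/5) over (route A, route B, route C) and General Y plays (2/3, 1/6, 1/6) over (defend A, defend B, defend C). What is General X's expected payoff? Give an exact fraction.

-4/3

Against (2/3, 1/6, 1/6), each row's expected payoff is route A: -16/3; route B: 5/3; route C: 7/6.
Taking the (2/5, 1/5, 2/5)-weighted average: (2/5)·(-16/3) + (1/5)·(5/3) + (2/5)·(7/6) = -4/3.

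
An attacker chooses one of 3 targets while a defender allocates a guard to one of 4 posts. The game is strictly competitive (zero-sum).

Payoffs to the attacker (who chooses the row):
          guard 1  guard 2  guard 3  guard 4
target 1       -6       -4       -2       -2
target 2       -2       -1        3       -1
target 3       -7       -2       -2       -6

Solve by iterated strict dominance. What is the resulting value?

Row target 3 is strictly dominated by row target 2 (-2>-7, -1>-2, 3>-2, -1>-6); eliminate target 3.
Row target 1 is strictly dominated by row target 2 (-2>-6, -1>-4, 3>-2, -1>-2); eliminate target 1.
Column guard 2 is strictly dominated by guard 1 for the defender (-2<-1); eliminate guard 2.
Column guard 3 is strictly dominated by guard 1 for the defender (-2<3); eliminate guard 3.
Column guard 4 is strictly dominated by guard 1 for the defender (-2<-1); eliminate guard 4.
Only (target 2, guard 1) remains, with payoff -2.

-2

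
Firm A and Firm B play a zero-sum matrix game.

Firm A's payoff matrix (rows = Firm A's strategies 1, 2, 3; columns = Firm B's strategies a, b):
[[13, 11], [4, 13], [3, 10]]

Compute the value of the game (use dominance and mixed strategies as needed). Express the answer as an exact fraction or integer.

125/11

Row 3 is strictly dominated by row 2, so Firm A never plays it.
The remaining 2×2 game on (1, 2) × (a, b) has no saddle point. Let Firm A play 1 with probability p; indifference gives 13p + 4(1−p) = 11p + 13(1−p), so p = 9/11.
Similarly Firm B's optimal q on a is 2/11, and the value is 13·(2/11) + (11)·(9/11) = 125/11.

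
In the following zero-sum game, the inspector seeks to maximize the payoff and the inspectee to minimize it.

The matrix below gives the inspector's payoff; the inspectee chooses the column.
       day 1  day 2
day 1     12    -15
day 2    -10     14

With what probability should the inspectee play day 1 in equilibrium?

Row minima are -15 and -10, so the inspector's maximin is -10; column maxima are 12 and 14, so the inspectee's minimax is 12. These differ, so the equilibrium is in mixed strategies.
Let the inspectee play day 1 with probability q. The inspector is indifferent when 12q − 15(1−q) = −10q + 14(1−q), giving q = 29/51.

29/51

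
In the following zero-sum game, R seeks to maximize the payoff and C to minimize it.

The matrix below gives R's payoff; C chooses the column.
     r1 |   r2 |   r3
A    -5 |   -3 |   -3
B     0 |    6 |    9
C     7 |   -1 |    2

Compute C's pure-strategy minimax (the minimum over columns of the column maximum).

The worst case (largest entry) in each column is r1: 7, r2: 6, r3: 9.
The best (smallest) of these is 6.

6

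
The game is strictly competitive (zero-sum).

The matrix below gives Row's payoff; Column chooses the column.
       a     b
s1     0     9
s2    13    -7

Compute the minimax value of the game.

Row minima are 0 and -7, so Row's maximin is 0; column maxima are 13 and 9, so Column's minimax is 9. These differ, so the equilibrium is in mixed strategies.
Let Row play s1 with probability p. Column is indifferent when 13(1−p) = 9p − 7(1−p), giving p = 20/29.
Let Column play a with probability q. Row is indifferent when 9(1−q) = 13q − 7(1−q), giving q = 16/29.
The value is 0·(16/29) + (9)·(13/29) = 117/29.

117/29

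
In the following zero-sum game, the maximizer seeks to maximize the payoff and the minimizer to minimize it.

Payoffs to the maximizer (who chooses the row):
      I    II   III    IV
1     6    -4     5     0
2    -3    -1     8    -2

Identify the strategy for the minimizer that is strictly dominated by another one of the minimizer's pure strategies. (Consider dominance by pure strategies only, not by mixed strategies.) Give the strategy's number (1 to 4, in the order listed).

3

The minimizer prefers columns that give the maximizer less. Compare III with II: -4 < 5, -1 < 8.
So II strictly dominates III for the minimizer; III is strictly dominated.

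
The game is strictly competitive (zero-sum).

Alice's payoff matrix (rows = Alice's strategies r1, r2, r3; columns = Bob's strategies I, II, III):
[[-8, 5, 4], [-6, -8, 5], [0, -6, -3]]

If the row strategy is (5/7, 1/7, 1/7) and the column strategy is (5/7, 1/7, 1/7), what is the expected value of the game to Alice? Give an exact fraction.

-197/49

Against (5/7, 1/7, 1/7), each row's expected payoff is r1: -31/7; r2: -33/7; r3: -9/7.
Taking the (5/7, 1/7, 1/7)-weighted average: (5/7)·(-31/7) + (1/7)·(-33/7) + (1/7)·(-9/7) = -197/49.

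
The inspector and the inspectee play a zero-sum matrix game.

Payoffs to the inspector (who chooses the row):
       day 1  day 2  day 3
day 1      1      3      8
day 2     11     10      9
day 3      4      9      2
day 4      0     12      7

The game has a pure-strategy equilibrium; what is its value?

9

Row minima: 1, 9, 2, 0 → the inspector's maximin is 9.
Column maxima: 11, 12, 9 → the inspectee's minimax is 9.
They coincide at (day 2, day 3), so the value is 9.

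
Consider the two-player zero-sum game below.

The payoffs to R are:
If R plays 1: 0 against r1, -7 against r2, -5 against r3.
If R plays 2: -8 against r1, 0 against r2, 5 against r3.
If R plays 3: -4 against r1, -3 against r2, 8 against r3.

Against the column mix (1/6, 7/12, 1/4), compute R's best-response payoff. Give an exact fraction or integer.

-1/12

1: (0)·(1/6) + (-7)·(7/12) + (-5)·(1/4) = -16/3.
2: (-8)·(1/6) + (0)·(7/12) + (5)·(1/4) = -1/12.
3: (-4)·(1/6) + (-3)·(7/12) + (8)·(1/4) = -5/12.
The best pure response is 2 with expected payoff -1/12.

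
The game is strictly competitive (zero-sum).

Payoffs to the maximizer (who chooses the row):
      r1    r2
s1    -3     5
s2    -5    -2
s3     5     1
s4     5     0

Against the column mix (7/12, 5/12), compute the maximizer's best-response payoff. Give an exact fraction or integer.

10/3

s1: (-3)·(7/12) + (5)·(5/12) = 1/3.
s2: (-5)·(7/12) + (-2)·(5/12) = -15/4.
s3: (5)·(7/12) + (1)·(5/12) = 10/3.
s4: (5)·(7/12) + (0)·(5/12) = 35/12.
The best pure response is s3 with expected payoff 10/3.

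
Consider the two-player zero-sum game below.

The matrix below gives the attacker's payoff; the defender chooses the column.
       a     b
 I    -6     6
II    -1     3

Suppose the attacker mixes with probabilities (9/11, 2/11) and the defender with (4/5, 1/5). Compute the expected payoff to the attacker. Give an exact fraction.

Against (4/5, 1/5), each row's expected payoff is I: -18/5; II: -1/5.
Taking the (9/11, 2/11)-weighted average: (9/11)·(-18/5) + (2/11)·(-1/5) = -164/55.

-164/55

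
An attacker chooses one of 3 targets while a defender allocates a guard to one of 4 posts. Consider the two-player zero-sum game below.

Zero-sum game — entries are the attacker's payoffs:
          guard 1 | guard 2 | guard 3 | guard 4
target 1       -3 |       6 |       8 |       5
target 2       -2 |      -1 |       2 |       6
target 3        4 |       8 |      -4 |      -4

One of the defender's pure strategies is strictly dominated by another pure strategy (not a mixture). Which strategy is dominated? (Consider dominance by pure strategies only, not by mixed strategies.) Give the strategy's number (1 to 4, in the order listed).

The defender prefers columns that give the attacker less. Compare guard 2 with guard 1: -3 < 6, -2 < -1, 4 < 8.
So guard 1 strictly dominates guard 2 for the defender; guard 2 is strictly dominated.

2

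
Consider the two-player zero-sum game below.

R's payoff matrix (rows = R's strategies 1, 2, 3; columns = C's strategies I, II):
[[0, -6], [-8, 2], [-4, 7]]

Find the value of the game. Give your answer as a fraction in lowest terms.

Row 2 is strictly dominated by row 3, so R never plays it.
The remaining 2×2 game on (1, 3) × (I, II) has no saddle point. Let R play 1 with probability p; indifference gives −4(1−p) = −6p + 7(1−p), so p = 11/17.
Similarly C's optimal q on I is 13/17, and the value is 0·(13/17) + (-6)·(4/17) = -24/17.

-24/17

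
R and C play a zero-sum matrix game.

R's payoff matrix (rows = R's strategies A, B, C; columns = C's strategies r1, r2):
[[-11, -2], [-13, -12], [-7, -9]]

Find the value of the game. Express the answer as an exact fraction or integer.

Row B is strictly dominated by row C, so R never plays it.
The remaining 2×2 game on (A, C) × (r1, r2) has no saddle point. Let R play A with probability p; indifference gives −11p − 7(1−p) = −2p − 9(1−p), so p = 2/11.
Similarly C's optimal q on r1 is 7/11, and the value is -11·(7/11) + (-2)·(4/11) = -85/11.

-85/11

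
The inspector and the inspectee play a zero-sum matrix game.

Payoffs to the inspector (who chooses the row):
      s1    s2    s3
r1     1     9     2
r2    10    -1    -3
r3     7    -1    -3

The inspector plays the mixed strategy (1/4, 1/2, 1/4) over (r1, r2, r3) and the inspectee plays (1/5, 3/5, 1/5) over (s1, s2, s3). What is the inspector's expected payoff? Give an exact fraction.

Against (1/5, 3/5, 1/5), each row's expected payoff is r1: 6; r2: 4/5; r3: 1/5.
Taking the (1/4, 1/2, 1/4)-weighted average: (1/4)·(6) + (1/2)·(4/5) + (1/4)·(1/5) = 39/20.

39/20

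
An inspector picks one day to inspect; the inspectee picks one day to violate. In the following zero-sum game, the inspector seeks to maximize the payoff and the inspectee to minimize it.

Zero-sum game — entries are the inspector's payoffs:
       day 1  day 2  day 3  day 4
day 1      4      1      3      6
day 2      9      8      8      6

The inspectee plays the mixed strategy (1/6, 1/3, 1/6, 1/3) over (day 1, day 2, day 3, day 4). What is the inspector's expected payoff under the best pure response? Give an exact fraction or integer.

15/2

day 1: (4)·(1/6) + (1)·(1/3) + (3)·(1/6) + (6)·(1/3) = 7/2.
day 2: (9)·(1/6) + (8)·(1/3) + (8)·(1/6) + (6)·(1/3) = 15/2.
The best pure response is day 2 with expected payoff 15/2.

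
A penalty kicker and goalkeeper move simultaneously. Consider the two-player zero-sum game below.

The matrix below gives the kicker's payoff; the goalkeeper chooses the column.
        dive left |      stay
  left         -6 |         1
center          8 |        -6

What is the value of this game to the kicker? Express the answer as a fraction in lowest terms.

Row minima are -6 and -6, so the kicker's maximin is -6; column maxima are 8 and 1, so the goalkeeper's minimax is 1. These differ, so the equilibrium is in mixed strategies.
Let the kicker play left with probability p. The goalkeeper is indifferent when −6p + 8(1−p) = p − 6(1−p), giving p = 2/3.
Let the goalkeeper play dive left with probability q. The kicker is indifferent when −6q + (1−q) = 8q − 6(1−q), giving q = 1/3.
The value is -6·(1/3) + (1)·(2/3) = -4/3.

-4/3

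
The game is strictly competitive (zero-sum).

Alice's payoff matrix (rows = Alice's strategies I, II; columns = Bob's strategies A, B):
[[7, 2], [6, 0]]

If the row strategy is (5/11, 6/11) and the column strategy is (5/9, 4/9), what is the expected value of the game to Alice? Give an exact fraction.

395/99

Against (5/9, 4/9), each row's expected payoff is I: 43/9; II: 10/3.
Taking the (5/11, 6/11)-weighted average: (5/11)·(43/9) + (6/11)·(10/3) = 395/99.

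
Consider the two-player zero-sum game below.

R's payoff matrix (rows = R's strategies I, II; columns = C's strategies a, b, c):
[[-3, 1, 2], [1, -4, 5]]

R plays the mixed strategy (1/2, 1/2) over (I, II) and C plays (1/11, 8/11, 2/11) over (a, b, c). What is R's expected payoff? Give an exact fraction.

Against (1/11, 8/11, 2/11), each row's expected payoff is I: 9/11; II: -21/11.
Taking the (1/2, 1/2)-weighted average: (1/2)·(9/11) + (1/2)·(-21/11) = -6/11.

-6/11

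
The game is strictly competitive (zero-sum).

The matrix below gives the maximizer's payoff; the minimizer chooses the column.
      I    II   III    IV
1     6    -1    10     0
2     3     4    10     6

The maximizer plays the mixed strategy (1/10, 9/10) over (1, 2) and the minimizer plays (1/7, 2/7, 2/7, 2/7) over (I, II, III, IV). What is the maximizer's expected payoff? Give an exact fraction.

411/70

Against (1/7, 2/7, 2/7, 2/7), each row's expected payoff is 1: 24/7; 2: 43/7.
Taking the (1/10, 9/10)-weighted average: (1/10)·(24/7) + (9/10)·(43/7) = 411/70.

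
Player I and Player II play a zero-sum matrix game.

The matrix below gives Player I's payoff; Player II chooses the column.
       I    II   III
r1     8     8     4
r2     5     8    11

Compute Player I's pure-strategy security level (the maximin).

The worst-case payoff for each row is r1: 4, r2: 5.
The best of these is 5.

5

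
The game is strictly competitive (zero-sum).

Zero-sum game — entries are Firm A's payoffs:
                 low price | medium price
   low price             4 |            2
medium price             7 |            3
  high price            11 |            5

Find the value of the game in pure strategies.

5

Row minima: 2, 3, 5 → Firm A's maximin is 5.
Column maxima: 11, 5 → Firm B's minimax is 5.
They coincide at (high price, medium price), so the value is 5.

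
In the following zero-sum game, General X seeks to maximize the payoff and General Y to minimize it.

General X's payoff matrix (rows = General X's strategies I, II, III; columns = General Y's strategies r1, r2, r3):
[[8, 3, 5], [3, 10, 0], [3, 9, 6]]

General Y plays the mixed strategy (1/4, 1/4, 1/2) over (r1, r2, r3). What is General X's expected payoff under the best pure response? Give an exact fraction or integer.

I: (8)·(1/4) + (3)·(1/4) + (5)·(1/2) = 21/4.
II: (3)·(1/4) + (10)·(1/4) + (0)·(1/2) = 13/4.
III: (3)·(1/4) + (9)·(1/4) + (6)·(1/2) = 6.
The best pure response is III with expected payoff 6.

6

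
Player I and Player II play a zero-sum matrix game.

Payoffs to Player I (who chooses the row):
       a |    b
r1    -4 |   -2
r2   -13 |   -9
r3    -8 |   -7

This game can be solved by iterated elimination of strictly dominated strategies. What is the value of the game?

Row r2 is strictly dominated by row r1 (-4>-13, -2>-9); eliminate r2.
Column b is strictly dominated by a for Player II (-4<-2, -8<-7); eliminate b.
Row r3 is strictly dominated by row r1 (-4>-8); eliminate r3.
Only (r1, a) remains, with payoff -4.

-4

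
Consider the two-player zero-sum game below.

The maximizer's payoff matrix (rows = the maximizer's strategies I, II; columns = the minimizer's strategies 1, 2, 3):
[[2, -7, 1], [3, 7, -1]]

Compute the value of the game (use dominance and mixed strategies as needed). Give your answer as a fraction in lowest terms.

Column 1 is strictly dominated by 3 for the minimizer (it gives the maximizer more in every row).
The remaining 2×2 game on (I, II) × (2, 3) has no saddle point. Let the maximizer play I with probability p; indifference gives −7p + 7(1−p) = p − (1−p), so p = 1/2.
Similarly the minimizer's optimal q on 2 is 1/8, and the value is -7·(1/8) + (1)·(7/8) = 0.

0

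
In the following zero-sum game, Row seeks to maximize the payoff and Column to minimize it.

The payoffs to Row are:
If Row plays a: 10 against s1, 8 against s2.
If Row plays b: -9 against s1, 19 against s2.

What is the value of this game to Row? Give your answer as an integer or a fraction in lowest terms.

Row minima are 8 and -9, so Row's maximin is 8; column maxima are 10 and 19, so Column's minimax is 10. These differ, so the equilibrium is in mixed strategies.
Let Row play a with probability p. Column is indifferent when 10p − 9(1−p) = 8p + 19(1−p), giving p = 14/15.
Let Column play s1 with probability q. Row is indifferent when 10q + 8(1−q) = −9q + 19(1−q), giving q = 11/30.
The value is 10·(11/30) + (8)·(19/30) = 131/15.

131/15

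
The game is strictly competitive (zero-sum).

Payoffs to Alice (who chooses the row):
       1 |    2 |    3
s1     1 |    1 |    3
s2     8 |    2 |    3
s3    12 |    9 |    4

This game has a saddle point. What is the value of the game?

4

Row minima: 1, 2, 4 → Alice's maximin is 4.
Column maxima: 12, 9, 4 → Bob's minimax is 4.
They coincide at (s3, 3), so the value is 4.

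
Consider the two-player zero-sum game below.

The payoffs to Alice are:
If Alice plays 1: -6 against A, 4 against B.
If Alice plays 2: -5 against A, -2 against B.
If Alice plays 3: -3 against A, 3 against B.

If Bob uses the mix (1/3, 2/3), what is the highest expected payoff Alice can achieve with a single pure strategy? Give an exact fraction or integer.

1: (-6)·(1/3) + (4)·(2/3) = 2/3.
2: (-5)·(1/3) + (-2)·(2/3) = -3.
3: (-3)·(1/3) + (3)·(2/3) = 1.
The best pure response is 3 with expected payoff 1.

1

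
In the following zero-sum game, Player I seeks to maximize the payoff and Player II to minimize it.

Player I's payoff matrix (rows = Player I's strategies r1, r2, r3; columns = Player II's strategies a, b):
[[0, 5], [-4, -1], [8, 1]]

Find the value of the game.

Row r2 is strictly dominated by row r1, so Player I never plays it.
The remaining 2×2 game on (r1, r3) × (a, b) has no saddle point. Let Player I play r1 with probability p; indifference gives 8(1−p) = 5p + (1−p), so p = 7/12.
Similarly Player II's optimal q on a is 1/3, and the value is 0·(1/3) + (5)·(2/3) = 10/3.

10/3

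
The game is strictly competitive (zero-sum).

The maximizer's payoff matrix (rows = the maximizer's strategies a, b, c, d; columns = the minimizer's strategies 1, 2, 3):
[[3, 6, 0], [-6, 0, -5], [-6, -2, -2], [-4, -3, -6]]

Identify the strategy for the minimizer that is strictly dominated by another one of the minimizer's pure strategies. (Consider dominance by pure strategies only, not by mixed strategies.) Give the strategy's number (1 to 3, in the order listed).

2

The minimizer prefers columns that give the maximizer less. Compare 2 with 1: 3 < 6, -6 < 0, -6 < -2, -4 < -3.
So 1 strictly dominates 2 for the minimizer; 2 is strictly dominated.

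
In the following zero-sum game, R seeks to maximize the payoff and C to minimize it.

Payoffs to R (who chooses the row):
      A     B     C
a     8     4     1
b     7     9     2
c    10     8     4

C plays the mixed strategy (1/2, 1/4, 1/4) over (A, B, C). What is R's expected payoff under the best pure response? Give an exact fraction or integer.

8

a: (8)·(1/2) + (4)·(1/4) + (1)·(1/4) = 21/4.
b: (7)·(1/2) + (9)·(1/4) + (2)·(1/4) = 25/4.
c: (10)·(1/2) + (8)·(1/4) + (4)·(1/4) = 8.
The best pure response is c with expected payoff 8.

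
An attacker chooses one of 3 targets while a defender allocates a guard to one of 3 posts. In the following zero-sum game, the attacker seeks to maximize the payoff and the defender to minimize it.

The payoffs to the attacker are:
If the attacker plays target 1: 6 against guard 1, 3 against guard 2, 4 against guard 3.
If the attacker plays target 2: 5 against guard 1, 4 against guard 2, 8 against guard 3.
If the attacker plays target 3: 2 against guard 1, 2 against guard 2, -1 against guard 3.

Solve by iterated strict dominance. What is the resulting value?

4

Row target 3 is strictly dominated by row target 1 (6>2, 3>2, 4>-1); eliminate target 3.
Column guard 3 is strictly dominated by guard 2 for the defender (3<4, 4<8); eliminate guard 3.
Column guard 1 is strictly dominated by guard 2 for the defender (3<6, 4<5); eliminate guard 1.
Row target 1 is strictly dominated by row target 2 (4>3); eliminate target 1.
Only (target 2, guard 2) remains, with payoff 4.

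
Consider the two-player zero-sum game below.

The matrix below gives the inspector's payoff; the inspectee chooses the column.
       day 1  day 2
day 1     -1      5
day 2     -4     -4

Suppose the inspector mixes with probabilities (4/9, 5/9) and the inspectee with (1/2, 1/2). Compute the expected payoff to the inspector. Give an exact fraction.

Against (1/2, 1/2), each row's expected payoff is day 1: 2; day 2: -4.
Taking the (4/9, 5/9)-weighted average: (4/9)·(2) + (5/9)·(-4) = -4/3.

-4/3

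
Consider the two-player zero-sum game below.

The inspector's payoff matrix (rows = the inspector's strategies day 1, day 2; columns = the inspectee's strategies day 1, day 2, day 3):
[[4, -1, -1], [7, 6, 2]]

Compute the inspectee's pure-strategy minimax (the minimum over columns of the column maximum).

2

The worst case (largest entry) in each column is day 1: 7, day 2: 6, day 3: 2.
The best (smallest) of these is 2.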